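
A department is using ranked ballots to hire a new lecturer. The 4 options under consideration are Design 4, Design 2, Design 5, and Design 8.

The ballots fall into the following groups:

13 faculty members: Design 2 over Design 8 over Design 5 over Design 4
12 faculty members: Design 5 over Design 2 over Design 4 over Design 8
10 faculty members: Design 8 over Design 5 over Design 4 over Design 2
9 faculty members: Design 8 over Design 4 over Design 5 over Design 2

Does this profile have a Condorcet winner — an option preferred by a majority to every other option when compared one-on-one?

Head-to-head results (44 voters total):
Design 4 vs Design 2: Design 2 wins 25–19.
Design 4 vs Design 5: Design 5 wins 35–9.
Design 4 vs Design 8: Design 8 wins 32–12.
Design 2 vs Design 5: Design 5 wins 31–13.
Design 2 vs Design 8: Design 2 wins 25–19.
Design 5 vs Design 8: Design 8 wins 32–12.
No candidate beats all others: Design 2 beats Design 8 beats Design 5 beats Design 2, a majority cycle.

No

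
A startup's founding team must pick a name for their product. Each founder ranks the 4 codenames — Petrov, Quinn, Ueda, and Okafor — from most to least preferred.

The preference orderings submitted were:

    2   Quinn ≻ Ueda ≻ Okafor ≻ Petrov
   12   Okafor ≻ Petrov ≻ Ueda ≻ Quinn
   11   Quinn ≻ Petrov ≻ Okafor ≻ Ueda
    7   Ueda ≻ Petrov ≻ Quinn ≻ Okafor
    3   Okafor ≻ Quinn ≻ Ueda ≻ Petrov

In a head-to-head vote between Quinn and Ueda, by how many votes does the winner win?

Ballots ranking Quinn above Ueda: 2+11+3 = 16.
Ballots ranking Ueda above Quinn: 12+7 = 19.
Ueda wins 19–16, a margin of 3.

3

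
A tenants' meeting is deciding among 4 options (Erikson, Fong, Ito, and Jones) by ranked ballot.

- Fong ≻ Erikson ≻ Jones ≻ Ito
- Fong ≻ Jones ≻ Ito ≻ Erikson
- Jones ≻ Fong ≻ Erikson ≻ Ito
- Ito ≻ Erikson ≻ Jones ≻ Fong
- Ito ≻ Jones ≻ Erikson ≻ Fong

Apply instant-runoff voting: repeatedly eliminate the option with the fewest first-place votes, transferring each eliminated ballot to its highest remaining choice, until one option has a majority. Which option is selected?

Round 1: Fong 2, Ito 2, Jones 1, Erikson 0. Erikson has the fewest and is eliminated.
Round 2: Fong 2, Ito 2, Jones 1. Jones has the fewest and is eliminated.
Round 3: Fong 3, Ito 2. Fong has a majority.

Fong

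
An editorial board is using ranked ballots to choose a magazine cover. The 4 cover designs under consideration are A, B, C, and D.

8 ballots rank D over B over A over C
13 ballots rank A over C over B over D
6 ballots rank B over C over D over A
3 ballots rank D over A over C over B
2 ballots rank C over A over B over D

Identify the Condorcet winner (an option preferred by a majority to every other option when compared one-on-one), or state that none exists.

Head-to-head results (32 voters total):
A vs B: A wins 18–14.
A vs C: A wins 24–8.
A vs D: D wins 17–15.
B vs C: C wins 18–14.
B vs D: B wins 21–11.
C vs D: C wins 21–11.
No candidate beats all others: A beats B beats D beats A, a majority cycle.

There is no Condorcet winner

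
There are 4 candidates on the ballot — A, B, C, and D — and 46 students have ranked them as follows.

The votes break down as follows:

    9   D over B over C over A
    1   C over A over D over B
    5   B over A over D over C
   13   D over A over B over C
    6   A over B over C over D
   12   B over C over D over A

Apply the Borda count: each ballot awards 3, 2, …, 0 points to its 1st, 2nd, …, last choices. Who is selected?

Borda scores:
  A: 9·0 + 2 + 5·2 + 13·2 + 6·3 + 12·0 = 56
  B: 9·2 + 0 + 5·3 + 13·1 + 6·2 + 12·3 = 94
  C: 9·1 + 3 + 5·0 + 13·0 + 6·1 + 12·2 = 42
  D: 9·3 + 1 + 5·1 + 13·3 + 6·0 + 12·1 = 84
B has the highest total.

B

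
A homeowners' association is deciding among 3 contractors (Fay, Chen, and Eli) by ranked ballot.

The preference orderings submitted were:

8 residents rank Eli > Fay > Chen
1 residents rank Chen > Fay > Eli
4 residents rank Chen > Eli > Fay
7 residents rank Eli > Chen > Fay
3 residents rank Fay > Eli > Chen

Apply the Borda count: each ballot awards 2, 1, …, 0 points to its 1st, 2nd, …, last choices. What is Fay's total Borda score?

15

Borda scores:
  Fay: 8·1 + 1 + 4·0 + 7·0 + 3·2 = 15
  Chen: 8·0 + 2 + 4·2 + 7·1 + 3·0 = 17
  Eli: 8·2 + 0 + 4·1 + 7·2 + 3·1 = 37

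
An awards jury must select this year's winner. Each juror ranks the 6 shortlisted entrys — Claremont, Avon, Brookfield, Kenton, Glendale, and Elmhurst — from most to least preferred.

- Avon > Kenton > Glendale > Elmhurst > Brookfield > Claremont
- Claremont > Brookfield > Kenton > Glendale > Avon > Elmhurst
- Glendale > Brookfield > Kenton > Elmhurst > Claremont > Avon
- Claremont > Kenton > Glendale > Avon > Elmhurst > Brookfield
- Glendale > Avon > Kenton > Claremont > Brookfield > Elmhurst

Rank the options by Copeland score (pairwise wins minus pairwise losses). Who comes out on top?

Pairwise results:
  Claremont vs Avon: Claremont wins 3–2.
  Claremont vs Brookfield: Claremont wins 3–2.
  Claremont vs Kenton: Kenton wins 3–2.
  Claremont vs Glendale: Glendale wins 3–2.
  Claremont vs Elmhurst: Claremont wins 3–2.
  Avon vs Brookfield: Avon wins 3–2.
  Avon vs Kenton: Kenton wins 3–2.
  Avon vs Glendale: Glendale wins 4–1.
  Avon vs Elmhurst: Avon wins 4–1.
  Brookfield vs Kenton: Kenton wins 3–2.
  Brookfield vs Glendale: Glendale wins 4–1.
  Brookfield vs Elmhurst: Brookfield wins 3–2.
  Kenton vs Glendale: Kenton wins 3–2.
  Kenton vs Elmhurst: Kenton wins 5–0.
  Glendale vs Elmhurst: Glendale wins 5–0.
Copeland scores (wins − losses):
  Claremont: 3 − 2 = 1
  Avon: 2 − 3 = -1
  Brookfield: 1 − 4 = -3
  Kenton: 5 − 0 = 5
  Glendale: 4 − 1 = 3
  Elmhurst: 0 − 5 = -5
Kenton has the best Copeland score.

Kenton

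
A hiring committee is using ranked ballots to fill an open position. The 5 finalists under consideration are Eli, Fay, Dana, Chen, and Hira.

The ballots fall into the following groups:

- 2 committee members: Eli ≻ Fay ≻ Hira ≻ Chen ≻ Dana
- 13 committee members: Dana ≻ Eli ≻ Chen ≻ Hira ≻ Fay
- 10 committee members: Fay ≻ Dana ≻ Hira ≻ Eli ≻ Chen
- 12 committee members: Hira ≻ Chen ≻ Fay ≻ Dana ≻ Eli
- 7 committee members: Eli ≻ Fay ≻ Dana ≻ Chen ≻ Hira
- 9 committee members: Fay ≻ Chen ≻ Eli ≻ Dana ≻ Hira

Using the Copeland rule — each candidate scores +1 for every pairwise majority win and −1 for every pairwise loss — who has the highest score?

Fay

Pairwise results:
  Eli vs Fay: Fay wins 31–22.
  Eli vs Dana: Dana wins 35–18.
  Eli vs Chen: Eli wins 32–21.
  Eli vs Hira: Eli wins 31–22.
  Fay vs Dana: Fay wins 40–13.
  Fay vs Chen: Fay wins 28–25.
  Fay vs Hira: Fay wins 28–25.
  Dana vs Chen: Dana wins 30–23.
  Dana vs Hira: Dana wins 39–14.
  Chen vs Hira: Chen wins 29–24.
Copeland scores (wins − losses):
  Eli: 2 − 2 = 0
  Fay: 4 − 0 = 4
  Dana: 3 − 1 = 2
  Chen: 1 − 3 = -2
  Hira: 0 − 4 = -4
Fay has the best Copeland score.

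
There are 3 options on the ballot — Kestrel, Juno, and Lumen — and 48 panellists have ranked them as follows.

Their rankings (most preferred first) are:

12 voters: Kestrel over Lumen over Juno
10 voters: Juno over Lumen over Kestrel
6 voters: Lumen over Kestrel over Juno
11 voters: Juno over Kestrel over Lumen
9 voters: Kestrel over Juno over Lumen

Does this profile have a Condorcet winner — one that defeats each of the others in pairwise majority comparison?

Head-to-head results (48 voters total):
Kestrel vs Juno: Kestrel wins 27–21.
Kestrel vs Lumen: Kestrel wins 32–16.
Juno vs Lumen: Juno wins 30–18.
Kestrel beats each rival — Juno (27–21), Lumen (32–16) — so Kestrel is the Condorcet winner.

Yes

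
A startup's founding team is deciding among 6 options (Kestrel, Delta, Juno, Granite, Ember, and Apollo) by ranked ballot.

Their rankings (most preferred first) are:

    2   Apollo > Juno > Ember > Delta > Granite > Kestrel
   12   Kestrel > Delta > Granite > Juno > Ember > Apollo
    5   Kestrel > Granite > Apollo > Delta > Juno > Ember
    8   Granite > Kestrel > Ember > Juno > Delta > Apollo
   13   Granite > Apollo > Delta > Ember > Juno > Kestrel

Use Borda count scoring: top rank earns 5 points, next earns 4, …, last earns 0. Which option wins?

Borda scores:
  Kestrel: 2·0 + 12·5 + 5·5 + 8·4 + 13·0 = 117
  Delta: 2·2 + 12·4 + 5·2 + 8·1 + 13·3 = 109
  Juno: 2·4 + 12·2 + 5·1 + 8·2 + 13·1 = 66
  Granite: 2·1 + 12·3 + 5·4 + 8·5 + 13·5 = 163
  Ember: 2·3 + 12·1 + 5·0 + 8·3 + 13·2 = 68
  Apollo: 2·5 + 12·0 + 5·3 + 8·0 + 13·4 = 77
Granite has the highest total.

Granite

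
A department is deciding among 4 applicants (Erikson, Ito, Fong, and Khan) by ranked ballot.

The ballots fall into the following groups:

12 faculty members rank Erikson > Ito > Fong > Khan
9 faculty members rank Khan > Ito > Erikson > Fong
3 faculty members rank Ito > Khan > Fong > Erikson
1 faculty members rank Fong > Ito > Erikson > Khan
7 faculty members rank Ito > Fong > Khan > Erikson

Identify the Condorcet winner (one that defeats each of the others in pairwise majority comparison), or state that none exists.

Ito

Head-to-head results (32 voters total):
Erikson vs Ito: Ito wins 20–12.
Erikson vs Fong: Erikson wins 21–11.
Erikson vs Khan: Khan wins 19–13.
Ito vs Fong: Ito wins 31–1.
Ito vs Khan: Ito wins 23–9.
Fong vs Khan: Fong wins 20–12.
Ito beats each rival — Erikson (20–12), Fong (31–1), Khan (23–9) — so Ito is the Condorcet winner.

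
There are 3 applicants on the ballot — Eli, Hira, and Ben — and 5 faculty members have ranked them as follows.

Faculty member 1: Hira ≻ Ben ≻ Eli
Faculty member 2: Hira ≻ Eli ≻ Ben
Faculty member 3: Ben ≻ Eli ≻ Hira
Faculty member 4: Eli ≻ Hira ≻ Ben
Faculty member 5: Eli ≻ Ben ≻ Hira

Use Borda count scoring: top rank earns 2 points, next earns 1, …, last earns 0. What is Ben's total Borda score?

Borda scores:
  Eli: 0 + 1 + 1 + 2 + 2 = 6
  Hira: 2 + 2 + 0 + 1 + 0 = 5
  Ben: 1 + 0 + 2 + 0 + 1 = 4

4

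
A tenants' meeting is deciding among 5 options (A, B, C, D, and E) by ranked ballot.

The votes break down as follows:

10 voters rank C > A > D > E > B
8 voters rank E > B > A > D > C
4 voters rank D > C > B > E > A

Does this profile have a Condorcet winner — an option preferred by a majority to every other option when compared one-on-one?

Head-to-head results (22 voters total):
A vs B: B wins 12–10.
A vs C: C wins 14–8.
A vs D: A wins 18–4.
A vs E: E wins 12–10.
B vs C: C wins 14–8.
B vs D: D wins 14–8.
B vs E: E wins 18–4.
C vs D: D wins 12–10.
C vs E: C wins 14–8.
D vs E: D wins 14–8.
No candidate beats all others: A beats D beats B beats A, a majority cycle.

No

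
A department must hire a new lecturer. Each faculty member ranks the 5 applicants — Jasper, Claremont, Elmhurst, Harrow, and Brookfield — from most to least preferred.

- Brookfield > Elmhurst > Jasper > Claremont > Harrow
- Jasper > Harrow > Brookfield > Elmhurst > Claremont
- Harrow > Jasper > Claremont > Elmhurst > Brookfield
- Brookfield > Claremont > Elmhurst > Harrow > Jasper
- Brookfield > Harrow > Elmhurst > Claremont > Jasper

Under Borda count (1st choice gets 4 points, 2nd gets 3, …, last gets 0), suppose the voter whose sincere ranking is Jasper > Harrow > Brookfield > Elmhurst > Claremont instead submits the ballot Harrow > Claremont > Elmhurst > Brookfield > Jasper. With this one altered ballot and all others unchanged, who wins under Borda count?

Borda totals with the altered ballot: Jasper 5, Claremont 10, Elmhurst 10, Harrow 12, Brookfield 13.
The winner is unchanged: still Brookfield.

Brookfield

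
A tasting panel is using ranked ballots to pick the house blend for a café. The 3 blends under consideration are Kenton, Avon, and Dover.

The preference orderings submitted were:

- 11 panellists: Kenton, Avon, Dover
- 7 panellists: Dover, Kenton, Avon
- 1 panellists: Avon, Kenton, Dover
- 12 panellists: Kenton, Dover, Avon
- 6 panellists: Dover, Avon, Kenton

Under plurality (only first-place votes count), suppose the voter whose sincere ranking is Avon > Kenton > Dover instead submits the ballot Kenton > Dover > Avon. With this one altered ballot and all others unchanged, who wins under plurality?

First-place totals with the altered ballot: Kenton 24, Avon 0, Dover 13.
The winner is unchanged: still Kenton.

Kenton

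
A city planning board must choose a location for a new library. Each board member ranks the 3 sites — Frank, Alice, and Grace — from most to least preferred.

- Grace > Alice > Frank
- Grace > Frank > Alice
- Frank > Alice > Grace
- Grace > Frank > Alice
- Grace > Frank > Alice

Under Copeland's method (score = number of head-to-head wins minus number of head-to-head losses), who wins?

Pairwise results:
  Frank vs Alice: Frank wins 4–1.
  Frank vs Grace: Grace wins 4–1.
  Alice vs Grace: Grace wins 4–1.
Copeland scores (wins − losses):
  Frank: 1 − 1 = 0
  Alice: 0 − 2 = -2
  Grace: 2 − 0 = 2
Grace has the best Copeland score.

Grace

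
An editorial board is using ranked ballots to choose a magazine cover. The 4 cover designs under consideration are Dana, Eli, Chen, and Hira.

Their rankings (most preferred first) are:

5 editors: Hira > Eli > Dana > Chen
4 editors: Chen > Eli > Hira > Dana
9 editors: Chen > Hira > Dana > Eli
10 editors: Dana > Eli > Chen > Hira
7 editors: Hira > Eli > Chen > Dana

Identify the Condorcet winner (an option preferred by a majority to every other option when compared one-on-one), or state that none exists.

No Condorcet winner

Head-to-head results (35 voters total):
Dana vs Eli: Dana wins 19–16.
Dana vs Chen: Chen wins 20–15.
Dana vs Hira: Hira wins 25–10.
Eli vs Chen: Eli wins 22–13.
Eli vs Hira: Hira wins 21–14.
Chen vs Hira: Chen wins 23–12.
No candidate beats all others: Dana beats Eli beats Chen beats Dana, a majority cycle.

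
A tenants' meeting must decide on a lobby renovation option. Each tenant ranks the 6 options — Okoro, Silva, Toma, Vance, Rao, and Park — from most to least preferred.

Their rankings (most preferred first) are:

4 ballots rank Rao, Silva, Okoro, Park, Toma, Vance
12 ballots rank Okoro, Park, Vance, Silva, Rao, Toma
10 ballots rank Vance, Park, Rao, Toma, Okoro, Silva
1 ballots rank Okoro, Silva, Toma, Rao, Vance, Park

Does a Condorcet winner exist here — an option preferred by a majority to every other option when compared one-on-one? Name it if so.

None — there is no Condorcet winner

Head-to-head results (27 voters total):
Okoro vs Silva: Okoro wins 23–4.
Okoro vs Toma: Okoro wins 17–10.
Okoro vs Vance: Okoro wins 17–10.
Okoro vs Rao: Rao wins 14–13.
Okoro vs Park: Okoro wins 17–10.
Silva vs Toma: Silva wins 17–10.
Silva vs Vance: Vance wins 22–5.
Silva vs Rao: Rao wins 14–13.
Silva vs Park: Park wins 22–5.
Toma vs Vance: Vance wins 22–5.
Toma vs Rao: Rao wins 26–1.
Toma vs Park: Park wins 26–1.
Vance vs Rao: Vance wins 22–5.
Vance vs Park: Park wins 16–11.
Rao vs Park: Park wins 22–5.
No candidate beats all others: Okoro beats Vance beats Rao beats Okoro, a majority cycle.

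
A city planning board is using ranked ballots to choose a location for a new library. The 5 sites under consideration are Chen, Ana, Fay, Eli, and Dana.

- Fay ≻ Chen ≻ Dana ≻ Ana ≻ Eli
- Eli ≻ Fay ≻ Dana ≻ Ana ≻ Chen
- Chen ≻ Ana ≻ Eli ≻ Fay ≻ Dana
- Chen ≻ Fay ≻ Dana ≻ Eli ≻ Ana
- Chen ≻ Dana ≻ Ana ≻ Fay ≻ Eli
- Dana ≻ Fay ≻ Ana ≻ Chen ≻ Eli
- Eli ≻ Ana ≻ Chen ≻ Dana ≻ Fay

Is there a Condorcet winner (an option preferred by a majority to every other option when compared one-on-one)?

Yes

Head-to-head results (7 voters total):
Chen vs Ana: Chen wins 4–3.
Chen vs Fay: Chen wins 4–3.
Chen vs Eli: Chen wins 5–2.
Chen vs Dana: Chen wins 5–2.
Ana vs Fay: Fay wins 4–3.
Ana vs Eli: Ana wins 4–3.
Ana vs Dana: Dana wins 5–2.
Fay vs Eli: Fay wins 4–3.
Fay vs Dana: Fay wins 4–3.
Eli vs Dana: Dana wins 4–3.
Chen beats each rival — Ana (4–3), Fay (4–3), Eli (5–2), Dana (5–2) — so Chen is the Condorcet winner.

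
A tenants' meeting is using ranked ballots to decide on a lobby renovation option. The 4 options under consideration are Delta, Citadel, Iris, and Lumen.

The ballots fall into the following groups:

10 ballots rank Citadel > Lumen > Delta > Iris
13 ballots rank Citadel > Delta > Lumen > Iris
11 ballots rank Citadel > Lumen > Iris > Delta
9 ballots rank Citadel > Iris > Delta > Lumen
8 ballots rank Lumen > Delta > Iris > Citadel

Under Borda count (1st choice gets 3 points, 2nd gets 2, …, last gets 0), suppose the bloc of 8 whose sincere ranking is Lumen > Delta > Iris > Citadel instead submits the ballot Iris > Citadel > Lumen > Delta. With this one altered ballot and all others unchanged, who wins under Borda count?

Citadel

Borda totals with the altered ballot: Delta 45, Citadel 145, Iris 53, Lumen 63.
The winner is unchanged: still Citadel.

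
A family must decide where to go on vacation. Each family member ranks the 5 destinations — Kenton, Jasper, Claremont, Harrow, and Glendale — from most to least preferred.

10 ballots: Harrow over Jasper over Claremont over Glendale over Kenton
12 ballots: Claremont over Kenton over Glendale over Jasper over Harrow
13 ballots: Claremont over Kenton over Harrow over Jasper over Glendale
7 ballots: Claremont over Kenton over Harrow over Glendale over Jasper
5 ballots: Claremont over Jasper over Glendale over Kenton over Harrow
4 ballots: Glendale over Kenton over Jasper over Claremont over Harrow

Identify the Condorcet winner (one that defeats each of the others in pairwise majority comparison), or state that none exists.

Claremont

Head-to-head results (51 voters total):
Kenton vs Jasper: Kenton wins 36–15.
Kenton vs Claremont: Claremont wins 47–4.
Kenton vs Harrow: Kenton wins 41–10.
Kenton vs Glendale: Kenton wins 32–19.
Jasper vs Claremont: Claremont wins 37–14.
Jasper vs Harrow: Harrow wins 30–21.
Jasper vs Glendale: Jasper wins 28–23.
Claremont vs Harrow: Claremont wins 41–10.
Claremont vs Glendale: Claremont wins 47–4.
Harrow vs Glendale: Harrow wins 30–21.
Claremont beats each rival — Kenton (47–4), Jasper (37–14), Harrow (41–10), Glendale (47–4) — so Claremont is the Condorcet winner.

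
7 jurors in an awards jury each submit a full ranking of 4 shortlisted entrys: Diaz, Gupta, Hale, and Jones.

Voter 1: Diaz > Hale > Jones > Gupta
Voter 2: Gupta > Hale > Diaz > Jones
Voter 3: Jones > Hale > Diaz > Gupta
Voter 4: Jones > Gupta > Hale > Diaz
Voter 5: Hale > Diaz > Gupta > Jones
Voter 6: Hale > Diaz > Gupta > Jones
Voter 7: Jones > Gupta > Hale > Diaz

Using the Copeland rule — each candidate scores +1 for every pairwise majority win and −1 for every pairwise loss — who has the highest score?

Hale

Pairwise results:
  Diaz vs Gupta: Diaz wins 4–3.
  Diaz vs Hale: Hale wins 6–1.
  Diaz vs Jones: Diaz wins 4–3.
  Gupta vs Hale: Hale wins 4–3.
  Gupta vs Jones: Jones wins 4–3.
  Hale vs Jones: Hale wins 4–3.
Copeland scores (wins − losses):
  Diaz: 2 − 1 = 1
  Gupta: 0 − 3 = -3
  Hale: 3 − 0 = 3
  Jones: 1 − 2 = -1
Hale has the best Copeland score.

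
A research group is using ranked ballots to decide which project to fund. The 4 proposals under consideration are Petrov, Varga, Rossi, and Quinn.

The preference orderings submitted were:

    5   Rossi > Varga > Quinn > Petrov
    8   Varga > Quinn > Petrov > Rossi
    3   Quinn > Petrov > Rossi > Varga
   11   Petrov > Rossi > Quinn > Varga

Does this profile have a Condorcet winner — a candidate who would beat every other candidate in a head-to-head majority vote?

No

Head-to-head results (27 voters total):
Petrov vs Varga: Petrov wins 14–13.
Petrov vs Rossi: Petrov wins 22–5.
Petrov vs Quinn: Quinn wins 16–11.
Varga vs Rossi: Rossi wins 19–8.
Varga vs Quinn: Quinn wins 14–13.
Rossi vs Quinn: Rossi wins 16–11.
No candidate beats all others: Petrov beats Rossi beats Quinn beats Petrov, a majority cycle.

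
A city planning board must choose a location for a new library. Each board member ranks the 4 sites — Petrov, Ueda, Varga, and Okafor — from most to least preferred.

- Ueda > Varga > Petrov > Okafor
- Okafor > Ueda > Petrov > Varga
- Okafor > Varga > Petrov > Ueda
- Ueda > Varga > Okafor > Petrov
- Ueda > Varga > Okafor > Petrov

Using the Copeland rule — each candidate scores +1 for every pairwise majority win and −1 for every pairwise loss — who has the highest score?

Ueda

Pairwise results:
  Petrov vs Ueda: Ueda wins 4–1.
  Petrov vs Varga: Varga wins 4–1.
  Petrov vs Okafor: Okafor wins 4–1.
  Ueda vs Varga: Ueda wins 4–1.
  Ueda vs Okafor: Ueda wins 3–2.
  Varga vs Okafor: Varga wins 3–2.
Copeland scores (wins − losses):
  Petrov: 0 − 3 = -3
  Ueda: 3 − 0 = 3
  Varga: 2 − 1 = 1
  Okafor: 1 − 2 = -1
Ueda has the best Copeland score.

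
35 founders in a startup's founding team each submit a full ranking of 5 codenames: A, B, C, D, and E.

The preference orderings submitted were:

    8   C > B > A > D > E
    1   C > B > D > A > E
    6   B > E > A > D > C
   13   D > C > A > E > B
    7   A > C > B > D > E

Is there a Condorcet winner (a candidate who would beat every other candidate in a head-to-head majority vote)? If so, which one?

None — there is no Condorcet winner

Head-to-head results (35 voters total):
A vs B: A wins 20–15.
A vs C: C wins 22–13.
A vs D: A wins 21–14.
A vs E: A wins 29–6.
B vs C: C wins 29–6.
B vs D: B wins 22–13.
B vs E: B wins 22–13.
C vs D: D wins 19–16.
C vs E: C wins 29–6.
D vs E: D wins 29–6.
No candidate beats all others: A beats D beats C beats A, a majority cycle.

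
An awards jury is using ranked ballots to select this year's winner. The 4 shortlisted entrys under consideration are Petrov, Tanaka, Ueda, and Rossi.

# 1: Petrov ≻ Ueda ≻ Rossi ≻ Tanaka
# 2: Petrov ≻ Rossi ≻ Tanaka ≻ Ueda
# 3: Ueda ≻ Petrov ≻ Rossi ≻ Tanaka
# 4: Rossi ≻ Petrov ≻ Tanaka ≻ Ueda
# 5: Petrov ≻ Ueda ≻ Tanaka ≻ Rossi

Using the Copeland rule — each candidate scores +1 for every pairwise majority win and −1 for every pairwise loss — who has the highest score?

Petrov

Pairwise results:
  Petrov vs Tanaka: Petrov wins 5–0.
  Petrov vs Ueda: Petrov wins 4–1.
  Petrov vs Rossi: Petrov wins 4–1.
  Tanaka vs Ueda: Ueda wins 3–2.
  Tanaka vs Rossi: Rossi wins 4–1.
  Ueda vs Rossi: Ueda wins 3–2.
Copeland scores (wins − losses):
  Petrov: 3 − 0 = 3
  Tanaka: 0 − 3 = -3
  Ueda: 2 − 1 = 1
  Rossi: 1 − 2 = -1
Petrov has the best Copeland score.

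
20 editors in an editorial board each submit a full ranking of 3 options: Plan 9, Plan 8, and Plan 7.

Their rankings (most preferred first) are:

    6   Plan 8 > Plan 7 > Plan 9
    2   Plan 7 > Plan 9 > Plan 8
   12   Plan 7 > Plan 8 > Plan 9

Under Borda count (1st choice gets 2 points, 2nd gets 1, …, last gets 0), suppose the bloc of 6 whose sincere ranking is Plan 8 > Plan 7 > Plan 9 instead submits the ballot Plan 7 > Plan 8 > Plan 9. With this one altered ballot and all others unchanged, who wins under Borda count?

Plan 7

Borda totals with the altered ballot: Plan 9 2, Plan 8 18, Plan 7 40.
The winner is unchanged: still Plan 7.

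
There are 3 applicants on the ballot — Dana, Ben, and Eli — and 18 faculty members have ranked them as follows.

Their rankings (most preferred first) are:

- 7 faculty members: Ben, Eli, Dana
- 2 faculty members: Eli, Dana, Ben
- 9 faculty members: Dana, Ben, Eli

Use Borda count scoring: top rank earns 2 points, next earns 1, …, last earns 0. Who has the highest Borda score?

Ben

Borda scores:
  Dana: 7·0 + 2·1 + 9·2 = 20
  Ben: 7·2 + 2·0 + 9·1 = 23
  Eli: 7·1 + 2·2 + 9·0 = 11
Ben has the highest total.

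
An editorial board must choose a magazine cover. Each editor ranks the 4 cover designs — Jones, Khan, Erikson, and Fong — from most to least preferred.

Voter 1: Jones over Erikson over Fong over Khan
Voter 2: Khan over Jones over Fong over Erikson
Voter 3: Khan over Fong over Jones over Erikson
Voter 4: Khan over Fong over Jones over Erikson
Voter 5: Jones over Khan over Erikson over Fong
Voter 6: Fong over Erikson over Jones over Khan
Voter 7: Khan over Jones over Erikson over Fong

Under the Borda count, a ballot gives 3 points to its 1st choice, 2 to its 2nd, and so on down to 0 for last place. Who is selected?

Borda scores:
  Jones: 3 + 2 + 1 + 1 + 3 + 1 + 2 = 13
  Khan: 0 + 3 + 3 + 3 + 2 + 0 + 3 = 14
  Erikson: 2 + 0 + 0 + 0 + 1 + 2 + 1 = 6
  Fong: 1 + 1 + 2 + 2 + 0 + 3 + 0 = 9
Khan has the highest total.

Khan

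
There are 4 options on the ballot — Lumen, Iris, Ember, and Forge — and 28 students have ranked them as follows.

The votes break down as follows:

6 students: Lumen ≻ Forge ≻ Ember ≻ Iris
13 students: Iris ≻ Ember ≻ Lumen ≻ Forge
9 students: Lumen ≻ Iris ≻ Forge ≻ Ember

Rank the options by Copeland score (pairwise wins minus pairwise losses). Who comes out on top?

Pairwise results:
  Lumen vs Iris: Lumen wins 15–13.
  Lumen vs Ember: Lumen wins 15–13.
  Lumen vs Forge: Lumen wins 28–0.
  Iris vs Ember: Iris wins 22–6.
  Iris vs Forge: Iris wins 22–6.
  Ember vs Forge: Forge wins 15–13.
Copeland scores (wins − losses):
  Lumen: 3 − 0 = 3
  Iris: 2 − 1 = 1
  Ember: 0 − 3 = -3
  Forge: 1 − 2 = -1
Lumen has the best Copeland score.

Lumen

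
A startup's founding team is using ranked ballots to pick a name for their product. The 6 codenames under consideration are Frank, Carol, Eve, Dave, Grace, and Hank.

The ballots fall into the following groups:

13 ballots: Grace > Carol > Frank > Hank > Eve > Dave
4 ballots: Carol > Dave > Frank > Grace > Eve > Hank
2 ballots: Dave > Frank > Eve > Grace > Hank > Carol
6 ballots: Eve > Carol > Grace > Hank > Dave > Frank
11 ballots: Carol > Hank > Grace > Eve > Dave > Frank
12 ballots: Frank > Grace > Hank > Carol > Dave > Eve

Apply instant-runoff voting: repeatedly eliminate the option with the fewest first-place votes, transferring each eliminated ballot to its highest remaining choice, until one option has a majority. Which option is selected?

Round 1: Carol 15, Grace 13, Frank 12, Eve 6, Dave 2, Hank 0. Hank has the fewest and is eliminated.
Round 2: Carol 15, Grace 13, Frank 12, Eve 6, Dave 2. Dave has the fewest and is eliminated.
Round 3: Carol 15, Frank 14, Grace 13, Eve 6. Eve has the fewest and is eliminated.
Round 4: Carol 21, Frank 14, Grace 13. Grace has the fewest and is eliminated.
Round 5: Carol 34, Frank 14. Carol has a majority.

Carol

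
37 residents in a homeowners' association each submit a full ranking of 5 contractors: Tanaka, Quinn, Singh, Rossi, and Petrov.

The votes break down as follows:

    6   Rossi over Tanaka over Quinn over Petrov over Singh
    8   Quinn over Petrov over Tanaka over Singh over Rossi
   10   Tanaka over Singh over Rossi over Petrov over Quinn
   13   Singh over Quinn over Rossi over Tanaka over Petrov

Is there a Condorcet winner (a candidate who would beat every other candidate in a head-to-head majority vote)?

No

Head-to-head results (37 voters total):
Tanaka vs Quinn: Quinn wins 21–16.
Tanaka vs Singh: Tanaka wins 24–13.
Tanaka vs Rossi: Rossi wins 19–18.
Tanaka vs Petrov: Tanaka wins 29–8.
Quinn vs Singh: Singh wins 23–14.
Quinn vs Rossi: Quinn wins 21–16.
Quinn vs Petrov: Quinn wins 27–10.
Singh vs Rossi: Singh wins 31–6.
Singh vs Petrov: Singh wins 23–14.
Rossi vs Petrov: Rossi wins 29–8.
No candidate beats all others: Tanaka beats Singh beats Quinn beats Tanaka, a majority cycle.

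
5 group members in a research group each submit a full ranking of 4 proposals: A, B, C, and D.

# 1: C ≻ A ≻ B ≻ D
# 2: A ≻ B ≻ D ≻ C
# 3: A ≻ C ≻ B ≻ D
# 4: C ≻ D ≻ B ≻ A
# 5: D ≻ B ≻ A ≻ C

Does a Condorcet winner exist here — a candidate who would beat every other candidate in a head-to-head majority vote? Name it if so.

Head-to-head results (5 voters total):
A vs B: A wins 3–2.
A vs C: A wins 3–2.
A vs D: A wins 3–2.
B vs C: C wins 3–2.
B vs D: B wins 3–2.
C vs D: C wins 3–2.
A beats each rival — B (3–2), C (3–2), D (3–2) — so A is the Condorcet winner.

A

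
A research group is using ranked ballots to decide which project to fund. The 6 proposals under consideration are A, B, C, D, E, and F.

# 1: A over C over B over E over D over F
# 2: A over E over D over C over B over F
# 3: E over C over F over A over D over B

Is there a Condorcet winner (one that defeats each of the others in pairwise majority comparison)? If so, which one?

Head-to-head results (3 voters total):
A vs B: A wins 3–0.
A vs C: A wins 2–1.
A vs D: A wins 3–0.
A vs E: A wins 2–1.
A vs F: A wins 2–1.
B vs C: C wins 3–0.
B vs D: D wins 2–1.
B vs E: E wins 2–1.
B vs F: B wins 2–1.
C vs D: C wins 2–1.
C vs E: E wins 2–1.
C vs F: C wins 3–0.
D vs E: E wins 3–0.
D vs F: D wins 2–1.
E vs F: E wins 3–0.
A beats each rival — B (3–0), C (2–1), D (3–0), E (2–1), F (2–1) — so A is the Condorcet winner.

A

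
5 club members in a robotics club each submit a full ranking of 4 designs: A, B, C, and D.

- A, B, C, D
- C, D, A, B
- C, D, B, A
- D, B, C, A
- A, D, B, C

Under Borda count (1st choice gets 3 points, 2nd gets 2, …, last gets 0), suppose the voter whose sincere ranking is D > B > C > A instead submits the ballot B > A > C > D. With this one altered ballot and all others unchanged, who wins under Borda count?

Borda totals with the altered ballot: A 9, B 7, C 8, D 6.
The switch changes the winner from D to A.

A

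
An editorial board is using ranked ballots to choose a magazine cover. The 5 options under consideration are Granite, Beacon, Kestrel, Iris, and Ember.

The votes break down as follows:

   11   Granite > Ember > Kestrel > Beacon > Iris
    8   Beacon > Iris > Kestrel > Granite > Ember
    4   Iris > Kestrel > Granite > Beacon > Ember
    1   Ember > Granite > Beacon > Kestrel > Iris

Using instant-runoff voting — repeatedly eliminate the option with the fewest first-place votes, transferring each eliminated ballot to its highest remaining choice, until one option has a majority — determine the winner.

Granite

Round 1: Granite 11, Beacon 8, Iris 4, Ember 1, Kestrel 0. Kestrel has the fewest and is eliminated.
Round 2: Granite 11, Beacon 8, Iris 4, Ember 1. Ember has the fewest and is eliminated.
Round 3: Granite 12, Beacon 8, Iris 4. Iris has the fewest and is eliminated.
Round 4: Granite 16, Beacon 8. Granite has a majority.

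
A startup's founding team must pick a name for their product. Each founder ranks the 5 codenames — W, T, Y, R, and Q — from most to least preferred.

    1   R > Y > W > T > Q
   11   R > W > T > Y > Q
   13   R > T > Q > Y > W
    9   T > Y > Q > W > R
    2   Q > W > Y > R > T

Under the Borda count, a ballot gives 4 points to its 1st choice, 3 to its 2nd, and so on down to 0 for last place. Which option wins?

Borda scores:
  W: 2 + 11·3 + 13·0 + 9·1 + 2·3 = 50
  T: 1 + 11·2 + 13·3 + 9·4 + 2·0 = 98
  Y: 3 + 11·1 + 13·1 + 9·3 + 2·2 = 58
  R: 4 + 11·4 + 13·4 + 9·0 + 2·1 = 102
  Q: 0 + 11·0 + 13·2 + 9·2 + 2·4 = 52
R has the highest total.

R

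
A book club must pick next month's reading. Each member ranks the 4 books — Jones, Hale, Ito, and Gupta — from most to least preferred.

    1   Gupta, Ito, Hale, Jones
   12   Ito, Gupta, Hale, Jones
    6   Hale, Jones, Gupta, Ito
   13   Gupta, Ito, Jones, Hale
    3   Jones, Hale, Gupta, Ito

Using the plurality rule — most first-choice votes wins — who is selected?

Gupta

First-place vote totals:
  Jones: 3
  Hale: 6
  Ito: 12
  Gupta: 14
Gupta has the most first-place votes.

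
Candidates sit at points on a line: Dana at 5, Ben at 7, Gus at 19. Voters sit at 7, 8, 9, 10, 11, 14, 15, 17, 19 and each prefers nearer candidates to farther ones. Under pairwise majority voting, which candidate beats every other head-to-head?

With single-peaked preferences on a line, the Condorcet winner is the candidate closest to the median voter.
The median voter (position 11) is closest to Ben at 7.
Check: Ben vs Gus — voters closer to Ben: 5 of 9.

Ben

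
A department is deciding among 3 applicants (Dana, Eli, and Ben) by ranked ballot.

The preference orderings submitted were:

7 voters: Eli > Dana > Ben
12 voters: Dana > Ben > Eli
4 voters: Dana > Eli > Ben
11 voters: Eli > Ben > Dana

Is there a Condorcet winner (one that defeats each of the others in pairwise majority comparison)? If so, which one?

Eli

Head-to-head results (34 voters total):
Dana vs Eli: Eli wins 18–16.
Dana vs Ben: Dana wins 23–11.
Eli vs Ben: Eli wins 22–12.
Eli beats each rival — Dana (18–16), Ben (22–12) — so Eli is the Condorcet winner.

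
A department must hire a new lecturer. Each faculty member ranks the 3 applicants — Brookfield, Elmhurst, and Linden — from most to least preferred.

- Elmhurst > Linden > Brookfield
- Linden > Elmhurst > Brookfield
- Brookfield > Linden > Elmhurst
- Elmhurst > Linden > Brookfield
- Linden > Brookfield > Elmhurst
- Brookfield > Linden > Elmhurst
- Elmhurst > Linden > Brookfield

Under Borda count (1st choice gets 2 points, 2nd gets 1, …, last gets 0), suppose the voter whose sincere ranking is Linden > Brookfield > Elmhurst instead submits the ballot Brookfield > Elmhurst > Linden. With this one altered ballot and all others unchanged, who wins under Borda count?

Elmhurst

Borda totals with the altered ballot: Brookfield 6, Elmhurst 8, Linden 7.
The switch changes the winner from Linden to Elmhurst.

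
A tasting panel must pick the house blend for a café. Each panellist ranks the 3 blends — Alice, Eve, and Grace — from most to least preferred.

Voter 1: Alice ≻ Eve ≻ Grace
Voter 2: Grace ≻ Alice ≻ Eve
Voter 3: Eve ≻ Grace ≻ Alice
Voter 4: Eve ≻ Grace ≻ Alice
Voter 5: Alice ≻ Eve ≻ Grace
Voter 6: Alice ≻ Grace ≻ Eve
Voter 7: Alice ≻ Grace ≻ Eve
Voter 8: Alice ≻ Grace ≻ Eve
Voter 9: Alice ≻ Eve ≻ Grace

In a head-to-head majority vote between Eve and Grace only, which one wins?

Eve

Ballots ranking Eve above Grace: 5.
Ballots ranking Grace above Eve: 4.
Eve wins the head-to-head, 5–4.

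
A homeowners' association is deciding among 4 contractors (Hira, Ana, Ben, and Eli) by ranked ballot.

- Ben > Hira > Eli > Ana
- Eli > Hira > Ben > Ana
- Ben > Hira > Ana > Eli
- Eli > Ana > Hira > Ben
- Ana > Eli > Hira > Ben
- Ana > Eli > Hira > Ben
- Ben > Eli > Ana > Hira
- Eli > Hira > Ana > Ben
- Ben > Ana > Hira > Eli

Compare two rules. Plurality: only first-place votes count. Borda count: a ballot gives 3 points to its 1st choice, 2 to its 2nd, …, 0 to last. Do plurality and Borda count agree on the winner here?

No

Plurality first-place counts: Hira 0, Ana 2, Ben 4, Eli 3 → Ben.
Borda totals: Hira 12, Ana 13, Ben 13, Eli 16 → Eli.
The two rules disagree: plurality picks Ben, Borda picks Eli.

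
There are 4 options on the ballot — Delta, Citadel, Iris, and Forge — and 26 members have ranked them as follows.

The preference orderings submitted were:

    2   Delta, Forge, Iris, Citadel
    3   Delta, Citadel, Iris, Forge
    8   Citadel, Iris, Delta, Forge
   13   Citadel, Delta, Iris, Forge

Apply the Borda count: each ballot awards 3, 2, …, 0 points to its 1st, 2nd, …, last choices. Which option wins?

Borda scores:
  Delta: 2·3 + 3·3 + 8·1 + 13·2 = 49
  Citadel: 2·0 + 3·2 + 8·3 + 13·3 = 69
  Iris: 2·1 + 3·1 + 8·2 + 13·1 = 34
  Forge: 2·2 + 3·0 + 8·0 + 13·0 = 4
Citadel has the highest total.

Citadel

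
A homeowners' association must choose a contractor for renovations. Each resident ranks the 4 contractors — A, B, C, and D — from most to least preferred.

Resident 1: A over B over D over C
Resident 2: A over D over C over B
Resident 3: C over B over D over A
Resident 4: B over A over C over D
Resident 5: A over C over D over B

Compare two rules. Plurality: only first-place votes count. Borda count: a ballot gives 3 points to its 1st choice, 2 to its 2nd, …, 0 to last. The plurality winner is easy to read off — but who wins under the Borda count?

A

Plurality first-place counts: A 3, B 1, C 1, D 0 → A.
Borda totals: A 11, B 7, C 7, D 5 → A.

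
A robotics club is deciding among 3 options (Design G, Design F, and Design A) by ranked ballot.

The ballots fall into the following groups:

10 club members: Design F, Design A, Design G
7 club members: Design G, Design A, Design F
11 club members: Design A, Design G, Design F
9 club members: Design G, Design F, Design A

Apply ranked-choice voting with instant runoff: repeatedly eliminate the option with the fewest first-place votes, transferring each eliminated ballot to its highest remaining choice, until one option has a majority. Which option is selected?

Round 1: Design G 16, Design A 11, Design F 10. Design F has the fewest and is eliminated.
Round 2: Design A 21, Design G 16. Design A has a majority.

Design A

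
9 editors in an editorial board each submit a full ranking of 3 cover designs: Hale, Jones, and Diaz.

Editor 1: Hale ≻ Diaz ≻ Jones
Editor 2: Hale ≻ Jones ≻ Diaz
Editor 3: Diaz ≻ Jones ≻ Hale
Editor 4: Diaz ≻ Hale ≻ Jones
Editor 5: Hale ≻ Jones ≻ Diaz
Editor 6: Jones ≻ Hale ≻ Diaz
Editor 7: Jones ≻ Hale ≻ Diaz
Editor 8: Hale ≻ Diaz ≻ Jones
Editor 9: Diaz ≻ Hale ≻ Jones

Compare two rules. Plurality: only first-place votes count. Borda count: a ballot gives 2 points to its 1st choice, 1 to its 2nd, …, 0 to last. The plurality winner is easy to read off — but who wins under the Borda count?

Plurality first-place counts: Hale 4, Jones 2, Diaz 3 → Hale.
Borda totals: Hale 12, Jones 7, Diaz 8 → Hale.

Hale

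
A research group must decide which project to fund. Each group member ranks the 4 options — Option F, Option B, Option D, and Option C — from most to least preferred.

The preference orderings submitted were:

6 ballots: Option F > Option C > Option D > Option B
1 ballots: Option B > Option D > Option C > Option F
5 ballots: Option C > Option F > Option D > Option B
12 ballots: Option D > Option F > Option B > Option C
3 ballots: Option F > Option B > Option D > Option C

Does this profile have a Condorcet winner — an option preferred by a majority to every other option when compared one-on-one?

Yes

Head-to-head results (27 voters total):
Option F vs Option B: Option F wins 26–1.
Option F vs Option D: Option F wins 14–13.
Option F vs Option C: Option F wins 21–6.
Option B vs Option D: Option D wins 23–4.
Option B vs Option C: Option B wins 16–11.
Option D vs Option C: Option D wins 16–11.
Option F beats each rival — Option B (26–1), Option D (14–13), Option C (21–6) — so Option F is the Condorcet winner.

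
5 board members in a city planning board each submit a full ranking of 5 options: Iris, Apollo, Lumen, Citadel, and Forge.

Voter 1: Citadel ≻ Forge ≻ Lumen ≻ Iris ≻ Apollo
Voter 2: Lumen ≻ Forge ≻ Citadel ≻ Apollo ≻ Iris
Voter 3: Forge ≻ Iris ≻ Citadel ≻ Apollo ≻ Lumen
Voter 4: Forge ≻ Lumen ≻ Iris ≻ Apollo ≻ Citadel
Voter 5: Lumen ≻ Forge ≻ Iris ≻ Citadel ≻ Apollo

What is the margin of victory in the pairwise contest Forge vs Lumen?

1

Ballots ranking Forge above Lumen: 3.
Ballots ranking Lumen above Forge: 2.
Forge wins 3–2, a margin of 1.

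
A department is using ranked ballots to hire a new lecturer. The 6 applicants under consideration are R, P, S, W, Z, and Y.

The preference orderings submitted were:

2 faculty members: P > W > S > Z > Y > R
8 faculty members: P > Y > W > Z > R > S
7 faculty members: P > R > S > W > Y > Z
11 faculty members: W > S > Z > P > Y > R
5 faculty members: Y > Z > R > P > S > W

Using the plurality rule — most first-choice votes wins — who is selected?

P

First-place vote totals:
  R: 0
  P: 17
  S: 0
  W: 11
  Z: 0
  Y: 5
P has the most first-place votes.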